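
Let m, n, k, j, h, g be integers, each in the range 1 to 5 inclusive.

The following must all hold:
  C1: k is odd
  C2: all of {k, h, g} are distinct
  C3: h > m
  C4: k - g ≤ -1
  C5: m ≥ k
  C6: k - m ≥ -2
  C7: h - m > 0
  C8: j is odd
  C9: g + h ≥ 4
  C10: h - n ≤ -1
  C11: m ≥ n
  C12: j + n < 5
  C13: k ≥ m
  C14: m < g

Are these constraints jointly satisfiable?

Constraints 7, 10, and 11 give h < n, n ≤ m, m < h. Chaining: h < n ≤ m < h, which forces h < h — impossible.

Unsatisfiable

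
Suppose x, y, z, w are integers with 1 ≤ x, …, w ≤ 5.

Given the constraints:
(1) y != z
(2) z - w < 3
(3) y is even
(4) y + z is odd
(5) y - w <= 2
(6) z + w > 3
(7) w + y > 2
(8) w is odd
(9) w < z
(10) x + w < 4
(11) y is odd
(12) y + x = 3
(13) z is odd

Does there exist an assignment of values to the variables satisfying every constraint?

Constraint 11 makes y odd and constraint 13 makes z odd, so y + z must be even. Constraint 4 says y + z is odd — contradiction.

Unsatisfiable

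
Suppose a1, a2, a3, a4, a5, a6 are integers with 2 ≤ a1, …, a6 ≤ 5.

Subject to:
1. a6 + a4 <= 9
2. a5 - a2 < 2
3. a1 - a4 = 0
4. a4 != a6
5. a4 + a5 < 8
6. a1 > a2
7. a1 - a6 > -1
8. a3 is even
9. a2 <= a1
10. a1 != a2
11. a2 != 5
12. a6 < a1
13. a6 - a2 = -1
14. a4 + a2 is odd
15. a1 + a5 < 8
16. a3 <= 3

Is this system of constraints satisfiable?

Satisfiable

One satisfying assignment is a1 = 4, a2 = 3, a3 = 2, a4 = 4, a5 = 2, a6 = 2.
For the less obvious constraints — constraint 1: a6 + a4 = 6; constraint 2: a5 - a2 = -1; constraint 3: a1 - a4 = 0 — and the others hold by inspection.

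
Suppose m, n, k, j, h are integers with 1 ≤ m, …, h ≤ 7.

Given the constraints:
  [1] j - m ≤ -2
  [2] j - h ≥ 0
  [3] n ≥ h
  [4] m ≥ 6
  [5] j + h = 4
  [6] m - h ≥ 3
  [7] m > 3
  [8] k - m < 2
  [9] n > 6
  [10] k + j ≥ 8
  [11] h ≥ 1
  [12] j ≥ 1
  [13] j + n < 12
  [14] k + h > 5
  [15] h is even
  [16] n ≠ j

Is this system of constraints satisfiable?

Satisfiable

One satisfying assignment is m = 6, n = 7, k = 6, j = 2, h = 2.
For the less obvious constraints — constraint 1: j - m = -4; constraint 2: j - h = 0; constraint 5: j + h = 4 — and the others hold by inspection.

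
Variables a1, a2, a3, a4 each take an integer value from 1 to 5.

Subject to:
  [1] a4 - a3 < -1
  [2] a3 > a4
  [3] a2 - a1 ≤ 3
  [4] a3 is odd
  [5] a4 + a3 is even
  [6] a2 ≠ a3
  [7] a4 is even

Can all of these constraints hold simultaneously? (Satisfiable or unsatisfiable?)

Constraint 7 makes a4 even and constraint 4 makes a3 odd, so a4 + a3 must be odd. Constraint 5 says a4 + a3 is even — contradiction.

Unsatisfiable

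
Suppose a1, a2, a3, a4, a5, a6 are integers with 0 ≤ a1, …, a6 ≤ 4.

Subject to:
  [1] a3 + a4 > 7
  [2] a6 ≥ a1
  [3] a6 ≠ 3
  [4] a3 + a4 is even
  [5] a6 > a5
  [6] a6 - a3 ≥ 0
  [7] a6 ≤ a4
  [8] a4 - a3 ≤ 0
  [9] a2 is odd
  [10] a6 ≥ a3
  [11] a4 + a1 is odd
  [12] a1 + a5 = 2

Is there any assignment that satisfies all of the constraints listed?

Try a1 = 1, a2 = 3, a3 = 4, a4 = 4, a5 = 1, a6 = 4.
Check constraint 1: a3 + a4 = 8; constraint 6: a6 - a3 = 0. The remaining constraints are straightforward to verify.

Satisfiable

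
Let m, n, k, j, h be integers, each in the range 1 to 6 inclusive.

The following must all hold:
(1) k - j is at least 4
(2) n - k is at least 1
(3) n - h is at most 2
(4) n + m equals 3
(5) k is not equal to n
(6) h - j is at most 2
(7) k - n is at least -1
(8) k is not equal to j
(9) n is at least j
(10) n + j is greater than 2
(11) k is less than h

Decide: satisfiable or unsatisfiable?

Unsatisfiable

Constraints 1, 2, 3, and 6 give k − j ≥ 4, j − h ≥ -2, h − n ≥ -2, n − k ≥ 1.
Adding all 4 inequalities: the left sides telescope to 0, and the right sides sum to 4 + (-2) + (-2) + 1 = 1. So 0 ≥ 1, which is false.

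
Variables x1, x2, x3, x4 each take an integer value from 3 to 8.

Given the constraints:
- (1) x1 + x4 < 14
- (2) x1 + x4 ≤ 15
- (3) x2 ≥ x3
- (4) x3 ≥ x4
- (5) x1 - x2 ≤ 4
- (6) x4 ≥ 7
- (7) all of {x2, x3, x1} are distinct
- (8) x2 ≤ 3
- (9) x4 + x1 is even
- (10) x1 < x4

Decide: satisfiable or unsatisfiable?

Unsatisfiable

From constraints 4 and 6: x3 ≥ x4 and x4 ≥ 7, so x3 ≥ 7. From constraints 3 and 8: x3 ≤ x2 and x2 ≤ 3, so x3 ≤ 3. But 3 < 7, so no value of x3 works.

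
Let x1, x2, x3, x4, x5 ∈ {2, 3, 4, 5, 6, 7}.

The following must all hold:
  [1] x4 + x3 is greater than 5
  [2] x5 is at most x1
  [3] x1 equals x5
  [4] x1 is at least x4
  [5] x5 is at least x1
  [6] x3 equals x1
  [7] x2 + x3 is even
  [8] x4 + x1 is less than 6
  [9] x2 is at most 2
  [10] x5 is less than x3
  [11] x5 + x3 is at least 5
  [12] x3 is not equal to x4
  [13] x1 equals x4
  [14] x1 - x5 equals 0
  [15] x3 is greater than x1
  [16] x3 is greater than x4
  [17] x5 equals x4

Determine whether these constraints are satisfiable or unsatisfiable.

Unsatisfiable

From constraints 3, 6, and 17, x3 = x1 = x5 = x4, so x3 = x4. But constraint 12 says x3 ≠ x4. Contradiction.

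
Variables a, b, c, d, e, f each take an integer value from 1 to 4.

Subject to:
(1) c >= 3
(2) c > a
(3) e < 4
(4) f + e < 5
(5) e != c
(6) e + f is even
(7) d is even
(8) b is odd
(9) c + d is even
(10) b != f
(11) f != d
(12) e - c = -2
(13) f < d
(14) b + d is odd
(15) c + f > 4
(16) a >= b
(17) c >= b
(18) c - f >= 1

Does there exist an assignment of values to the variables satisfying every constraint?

Take a = 1, b = 1, c = 4, d = 4, e = 2, f = 2. Then constraint 4: f + e = 4; constraint 12: e - c = -2; constraint 15: c + f = 6, and every other listed constraint is also met.

Satisfiable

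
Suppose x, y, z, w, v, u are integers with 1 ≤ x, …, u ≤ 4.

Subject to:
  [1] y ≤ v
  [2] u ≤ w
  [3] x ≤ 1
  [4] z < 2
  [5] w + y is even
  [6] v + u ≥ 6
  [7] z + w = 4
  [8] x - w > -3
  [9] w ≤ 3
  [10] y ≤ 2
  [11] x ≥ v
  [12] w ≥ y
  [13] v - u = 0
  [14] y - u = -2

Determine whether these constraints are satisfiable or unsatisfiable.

From constraints 3 and 11: v ≤ x ≤ 1. From constraints 2 and 9: u ≤ w ≤ 3. Hence v + u ≤ 4. But constraint 6 requires v + u ≥ 6, and 6 > 4. Contradiction.

Unsatisfiable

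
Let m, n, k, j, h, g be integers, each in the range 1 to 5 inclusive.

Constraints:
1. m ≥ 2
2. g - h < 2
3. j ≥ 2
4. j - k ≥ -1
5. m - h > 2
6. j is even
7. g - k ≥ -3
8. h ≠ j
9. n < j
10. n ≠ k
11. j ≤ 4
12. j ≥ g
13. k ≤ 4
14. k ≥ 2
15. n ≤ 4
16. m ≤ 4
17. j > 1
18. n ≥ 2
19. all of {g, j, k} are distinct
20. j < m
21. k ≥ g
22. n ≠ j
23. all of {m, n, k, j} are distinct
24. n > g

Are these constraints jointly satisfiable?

Constraints 1, 3, 11, 13, 14, 15, 16, and 18 confine each of m, n, k, j to the 3 values {2, …, 4}.
Constraint 23 requires all 4 of them to be distinct, but only 3 values are available — impossible by the pigeonhole principle.

Unsatisfiable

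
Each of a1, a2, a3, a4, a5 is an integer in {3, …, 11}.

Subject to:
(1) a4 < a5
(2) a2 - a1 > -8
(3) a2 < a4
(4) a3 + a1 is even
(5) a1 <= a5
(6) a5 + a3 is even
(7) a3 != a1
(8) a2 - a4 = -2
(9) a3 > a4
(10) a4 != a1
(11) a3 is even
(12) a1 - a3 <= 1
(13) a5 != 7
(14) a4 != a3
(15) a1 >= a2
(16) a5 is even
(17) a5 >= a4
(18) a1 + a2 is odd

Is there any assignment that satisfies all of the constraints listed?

Satisfiable

Setting (a1, a2, a3, a4, a5) = (8, 3, 10, 5, 8) satisfies everything: constraint 2: a2 - a1 = -5; constraint 8: a2 - a4 = -2, and the others follow.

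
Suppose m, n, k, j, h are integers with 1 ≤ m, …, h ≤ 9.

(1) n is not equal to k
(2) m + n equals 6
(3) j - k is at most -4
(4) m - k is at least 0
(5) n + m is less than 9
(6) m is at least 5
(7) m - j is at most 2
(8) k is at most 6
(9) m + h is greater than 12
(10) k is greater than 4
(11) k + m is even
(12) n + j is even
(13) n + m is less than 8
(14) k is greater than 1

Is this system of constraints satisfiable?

Unsatisfiable

Constraints 3, 4, and 7 give j − m ≥ -2, m − k ≥ 0, k − j ≥ 4.
Adding all 3 inequalities: the left sides telescope to 0, and the right sides sum to (-2) + 0 + 4 = 2. So 0 ≥ 2, which is false.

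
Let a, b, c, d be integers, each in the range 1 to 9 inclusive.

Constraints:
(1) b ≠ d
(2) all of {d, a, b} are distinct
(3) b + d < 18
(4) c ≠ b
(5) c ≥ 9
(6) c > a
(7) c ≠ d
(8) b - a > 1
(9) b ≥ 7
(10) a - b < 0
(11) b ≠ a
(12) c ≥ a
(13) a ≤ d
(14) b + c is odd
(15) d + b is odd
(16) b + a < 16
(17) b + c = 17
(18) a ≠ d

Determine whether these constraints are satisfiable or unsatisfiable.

One satisfying assignment is a = 6, b = 8, c = 9, d = 7.
For the less obvious constraints — constraint 3: b + d = 15; constraint 8: b - a = 2 — and the others hold by inspection.

Satisfiable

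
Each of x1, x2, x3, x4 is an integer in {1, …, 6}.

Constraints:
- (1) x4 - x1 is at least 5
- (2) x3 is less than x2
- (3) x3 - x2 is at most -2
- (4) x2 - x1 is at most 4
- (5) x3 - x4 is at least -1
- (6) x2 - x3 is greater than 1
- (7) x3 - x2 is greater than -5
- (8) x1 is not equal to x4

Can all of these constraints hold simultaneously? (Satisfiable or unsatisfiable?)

Unsatisfiable

Constraints 1, 3, 4, and 5 give x1 − x2 ≥ -4, x2 − x3 ≥ 2, x3 − x4 ≥ -1, x4 − x1 ≥ 5.
Adding all 4 inequalities: the left sides telescope to 0, and the right sides sum to (-4) + 2 + (-1) + 5 = 2. So 0 ≥ 2, which is false.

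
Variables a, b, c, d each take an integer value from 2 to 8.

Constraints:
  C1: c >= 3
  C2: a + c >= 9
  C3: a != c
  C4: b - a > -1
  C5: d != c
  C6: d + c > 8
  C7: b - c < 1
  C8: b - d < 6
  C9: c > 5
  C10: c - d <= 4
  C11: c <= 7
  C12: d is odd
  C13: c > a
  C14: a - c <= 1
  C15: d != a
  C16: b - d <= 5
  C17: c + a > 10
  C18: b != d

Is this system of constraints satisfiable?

Satisfiable

One satisfying assignment is a = 5, b = 7, c = 7, d = 3.
For the less obvious constraints — constraint 2: a + c = 12; constraint 4: b - a = 2 — and the others hold by inspection.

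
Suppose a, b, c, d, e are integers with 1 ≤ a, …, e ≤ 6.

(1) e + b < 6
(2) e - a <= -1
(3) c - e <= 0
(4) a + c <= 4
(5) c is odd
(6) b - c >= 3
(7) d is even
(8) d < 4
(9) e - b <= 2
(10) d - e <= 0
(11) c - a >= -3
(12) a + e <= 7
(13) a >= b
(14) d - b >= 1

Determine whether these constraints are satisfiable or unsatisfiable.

Constraints 2, 6, 10, 11, and 14 give c − a ≥ -3, a − e ≥ 1, e − d ≥ 0, d − b ≥ 1, b − c ≥ 3.
Adding all 5 inequalities: the left sides telescope to 0, and the right sides sum to (-3) + 1 + 0 + 1 + 3 = 2. So 0 ≥ 2, which is false.

Unsatisfiable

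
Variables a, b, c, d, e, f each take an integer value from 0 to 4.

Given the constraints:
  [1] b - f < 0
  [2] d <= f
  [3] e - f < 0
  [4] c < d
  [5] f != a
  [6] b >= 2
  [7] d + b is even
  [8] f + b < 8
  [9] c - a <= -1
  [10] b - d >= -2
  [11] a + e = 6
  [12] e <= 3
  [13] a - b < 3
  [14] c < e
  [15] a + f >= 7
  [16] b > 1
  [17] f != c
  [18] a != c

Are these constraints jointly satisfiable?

The assignment a = 3, b = 2, c = 1, d = 2, e = 3, f = 4 works:
  constraint 1 holds since b - f = -2.
  constraint 3 holds since e - f = -1.
The rest check out directly.

Satisfiable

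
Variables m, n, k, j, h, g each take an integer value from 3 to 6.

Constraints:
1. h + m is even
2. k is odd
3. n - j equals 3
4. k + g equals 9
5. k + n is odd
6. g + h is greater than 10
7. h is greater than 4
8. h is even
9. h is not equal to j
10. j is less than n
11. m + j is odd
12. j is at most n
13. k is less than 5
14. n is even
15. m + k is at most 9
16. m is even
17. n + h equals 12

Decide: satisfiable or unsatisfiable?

Satisfiable

The assignment m = 4, n = 6, k = 3, j = 3, h = 6, g = 6 works:
  constraint 3 holds since n - j = 3.
  constraint 4 holds since k + g = 9.
The rest check out directly.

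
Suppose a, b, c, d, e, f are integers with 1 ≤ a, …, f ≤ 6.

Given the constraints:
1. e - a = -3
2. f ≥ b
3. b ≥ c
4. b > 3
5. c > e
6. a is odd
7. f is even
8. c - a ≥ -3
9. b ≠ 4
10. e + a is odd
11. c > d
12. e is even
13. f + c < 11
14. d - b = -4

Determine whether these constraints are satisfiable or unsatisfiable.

Take a = 5, b = 6, c = 4, d = 2, e = 2, f = 6. Then constraint 1: e - a = -3; constraint 8: c - a = -1; constraint 13: f + c = 10, and every other listed constraint is also met.

Satisfiable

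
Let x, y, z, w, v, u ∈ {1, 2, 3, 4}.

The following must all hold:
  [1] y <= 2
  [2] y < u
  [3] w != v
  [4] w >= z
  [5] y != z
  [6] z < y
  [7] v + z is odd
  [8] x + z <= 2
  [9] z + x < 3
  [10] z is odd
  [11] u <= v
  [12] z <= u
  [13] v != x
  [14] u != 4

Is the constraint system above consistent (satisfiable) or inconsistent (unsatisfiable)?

Satisfiable

The assignment x = 1, y = 2, z = 1, w = 2, v = 4, u = 3 works:
  constraint 8 holds since x + z = 2.
  constraint 9 holds since z + x = 2.
The rest check out directly.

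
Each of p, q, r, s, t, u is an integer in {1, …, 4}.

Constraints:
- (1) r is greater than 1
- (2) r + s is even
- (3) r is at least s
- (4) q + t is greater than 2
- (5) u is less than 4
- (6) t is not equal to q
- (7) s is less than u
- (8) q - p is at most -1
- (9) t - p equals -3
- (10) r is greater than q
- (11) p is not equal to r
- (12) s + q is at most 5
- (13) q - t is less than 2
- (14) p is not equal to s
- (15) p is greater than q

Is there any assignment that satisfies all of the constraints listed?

Satisfiable

The assignment p = 4, q = 2, r = 3, s = 1, t = 1, u = 2 works:
  constraint 4 holds since q + t = 3.
  constraint 8 holds since q - p = -2.
The rest check out directly.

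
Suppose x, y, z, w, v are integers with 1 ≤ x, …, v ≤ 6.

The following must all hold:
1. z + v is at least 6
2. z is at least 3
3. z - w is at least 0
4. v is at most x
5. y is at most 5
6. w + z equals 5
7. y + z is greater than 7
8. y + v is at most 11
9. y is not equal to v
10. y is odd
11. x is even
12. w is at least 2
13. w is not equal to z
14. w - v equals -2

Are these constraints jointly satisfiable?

Try x = 4, y = 5, z = 3, w = 2, v = 4.
Check constraint 1: z + v = 7; constraint 3: z - w = 1. The remaining constraints are straightforward to verify.

Satisfiable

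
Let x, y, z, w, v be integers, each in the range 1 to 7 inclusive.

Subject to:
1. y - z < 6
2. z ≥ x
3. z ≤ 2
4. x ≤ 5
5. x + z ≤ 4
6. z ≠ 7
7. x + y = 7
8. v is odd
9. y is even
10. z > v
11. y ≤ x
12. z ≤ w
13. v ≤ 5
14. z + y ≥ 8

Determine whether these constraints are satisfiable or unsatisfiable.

From constraint 3: z ≤ 2. From constraints 4 and 11: y ≤ x ≤ 5. Hence z + y ≤ 7. But constraint 14 requires z + y ≥ 8, and 8 > 7. Contradiction.

Unsatisfiable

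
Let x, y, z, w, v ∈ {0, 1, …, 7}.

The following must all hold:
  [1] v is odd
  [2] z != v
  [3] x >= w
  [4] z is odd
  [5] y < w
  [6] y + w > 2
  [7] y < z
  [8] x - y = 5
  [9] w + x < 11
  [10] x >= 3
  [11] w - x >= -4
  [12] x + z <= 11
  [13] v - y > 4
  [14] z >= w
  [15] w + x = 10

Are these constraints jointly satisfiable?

Try x = 7, y = 2, z = 3, w = 3, v = 7.
Check constraint 6: y + w = 5; constraint 8: x - y = 5; constraint 9: w + x = 10. The remaining constraints are straightforward to verify.

Satisfiable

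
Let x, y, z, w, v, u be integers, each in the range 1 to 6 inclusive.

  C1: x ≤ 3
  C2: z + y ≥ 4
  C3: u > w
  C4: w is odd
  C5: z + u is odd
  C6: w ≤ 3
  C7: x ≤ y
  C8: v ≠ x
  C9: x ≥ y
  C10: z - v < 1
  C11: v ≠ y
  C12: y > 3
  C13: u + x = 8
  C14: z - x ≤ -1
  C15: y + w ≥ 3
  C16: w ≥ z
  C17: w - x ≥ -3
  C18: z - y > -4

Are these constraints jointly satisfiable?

From constraint 12: y ≥ 4. From constraints 1 and 9: y ≤ x and x ≤ 3, so y ≤ 3. But 3 < 4, so no value of y works.

Unsatisfiable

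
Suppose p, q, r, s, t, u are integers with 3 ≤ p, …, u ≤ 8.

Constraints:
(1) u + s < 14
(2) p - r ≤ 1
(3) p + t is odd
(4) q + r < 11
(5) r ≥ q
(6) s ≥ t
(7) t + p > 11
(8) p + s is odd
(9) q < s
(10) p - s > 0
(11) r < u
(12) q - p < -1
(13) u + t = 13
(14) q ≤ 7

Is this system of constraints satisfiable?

Satisfiable

Setting (p, q, r, s, t, u) = (7, 3, 6, 6, 6, 7) satisfies everything: constraint 1: u + s = 13; constraint 2: p - r = 1; constraint 4: q + r = 9, and the others follow.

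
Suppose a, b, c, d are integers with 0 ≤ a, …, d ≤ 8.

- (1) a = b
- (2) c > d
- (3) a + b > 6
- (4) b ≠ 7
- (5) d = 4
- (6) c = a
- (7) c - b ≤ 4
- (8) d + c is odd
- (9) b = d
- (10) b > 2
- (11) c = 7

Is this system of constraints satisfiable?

Constraint 11 fixes c = 7 and constraint 5 fixes d = 4. Constraints 1, 6, and 9 give c = a = b = d, so c = d. But 7 ≠ 4 — contradiction.

Unsatisfiable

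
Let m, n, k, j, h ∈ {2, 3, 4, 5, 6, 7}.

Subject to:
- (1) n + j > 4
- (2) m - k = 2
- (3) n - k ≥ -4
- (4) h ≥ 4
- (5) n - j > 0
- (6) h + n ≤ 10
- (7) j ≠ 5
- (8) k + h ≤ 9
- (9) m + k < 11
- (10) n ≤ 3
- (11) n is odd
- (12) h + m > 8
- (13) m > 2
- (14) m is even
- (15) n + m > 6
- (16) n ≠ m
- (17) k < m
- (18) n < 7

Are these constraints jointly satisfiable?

Satisfiable

The assignment m = 6, n = 3, k = 4, j = 2, h = 5 works:
  constraint 1 holds since n + j = 5.
  constraint 2 holds since m - k = 2.
The rest check out directly.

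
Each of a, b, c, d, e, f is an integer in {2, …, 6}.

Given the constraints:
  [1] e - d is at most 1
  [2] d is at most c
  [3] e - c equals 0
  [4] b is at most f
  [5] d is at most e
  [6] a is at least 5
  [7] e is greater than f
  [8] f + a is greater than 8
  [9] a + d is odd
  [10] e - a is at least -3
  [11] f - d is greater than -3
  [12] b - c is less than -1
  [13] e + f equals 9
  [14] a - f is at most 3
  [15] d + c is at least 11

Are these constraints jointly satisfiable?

Try a = 6, b = 3, c = 6, d = 5, e = 6, f = 3.
Check constraint 1: e - d = 1; constraint 3: e - c = 0; constraint 8: f + a = 9. The remaining constraints are straightforward to verify.

Satisfiable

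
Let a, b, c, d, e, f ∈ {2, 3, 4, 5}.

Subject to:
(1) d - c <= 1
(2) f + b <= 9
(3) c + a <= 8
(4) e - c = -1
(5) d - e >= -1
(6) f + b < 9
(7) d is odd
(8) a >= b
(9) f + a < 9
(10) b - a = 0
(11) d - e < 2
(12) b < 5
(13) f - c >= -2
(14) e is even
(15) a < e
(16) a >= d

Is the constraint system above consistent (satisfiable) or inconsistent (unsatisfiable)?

One satisfying assignment is a = 3, b = 3, c = 5, d = 3, e = 4, f = 3.
For the less obvious constraints — constraint 1: d - c = -2; constraint 2: f + b = 6; constraint 3: c + a = 8 — and the others hold by inspection.

Satisfiable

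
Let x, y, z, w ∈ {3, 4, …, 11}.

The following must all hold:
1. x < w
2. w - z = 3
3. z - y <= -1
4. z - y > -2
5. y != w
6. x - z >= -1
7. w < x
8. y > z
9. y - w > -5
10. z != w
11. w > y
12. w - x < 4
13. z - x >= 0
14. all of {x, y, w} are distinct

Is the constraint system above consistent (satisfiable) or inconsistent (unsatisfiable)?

Unsatisfiable

Constraints 3, 7, 11, and 13 give w < x, x ≤ z, z < y, y < w. Chaining: w < x ≤ z < y < w, which forces w < w — impossible.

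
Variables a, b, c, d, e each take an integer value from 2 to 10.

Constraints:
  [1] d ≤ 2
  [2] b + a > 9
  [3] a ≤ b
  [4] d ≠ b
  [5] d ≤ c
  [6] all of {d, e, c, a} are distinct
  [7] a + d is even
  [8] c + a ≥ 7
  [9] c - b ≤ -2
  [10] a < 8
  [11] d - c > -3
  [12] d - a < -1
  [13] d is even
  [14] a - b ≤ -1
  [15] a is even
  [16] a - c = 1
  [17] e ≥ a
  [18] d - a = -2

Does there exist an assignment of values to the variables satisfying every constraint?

Satisfiable

The assignment a = 4, b = 7, c = 3, d = 2, e = 9 works:
  constraint 2 holds since b + a = 11.
  constraint 8 holds since c + a = 7.
The rest check out directly.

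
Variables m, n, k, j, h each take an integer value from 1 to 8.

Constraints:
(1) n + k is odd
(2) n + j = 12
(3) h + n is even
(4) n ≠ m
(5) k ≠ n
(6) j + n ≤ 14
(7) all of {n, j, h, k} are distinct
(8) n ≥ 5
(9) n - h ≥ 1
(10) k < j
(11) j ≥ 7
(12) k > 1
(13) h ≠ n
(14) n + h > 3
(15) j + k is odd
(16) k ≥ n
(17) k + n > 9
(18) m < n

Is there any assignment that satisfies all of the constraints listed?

Take m = 1, n = 5, k = 6, j = 7, h = 1. Then constraint 2: n + j = 12; constraint 6: j + n = 12, and every other listed constraint is also met.

Satisfiable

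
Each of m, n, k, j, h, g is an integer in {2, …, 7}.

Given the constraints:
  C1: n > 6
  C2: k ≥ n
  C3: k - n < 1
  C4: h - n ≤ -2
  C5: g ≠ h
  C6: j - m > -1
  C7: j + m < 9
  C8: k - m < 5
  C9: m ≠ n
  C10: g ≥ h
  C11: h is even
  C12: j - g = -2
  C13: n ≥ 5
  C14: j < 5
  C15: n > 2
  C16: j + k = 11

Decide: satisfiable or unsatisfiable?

Satisfiable

One satisfying assignment is m = 4, n = 7, k = 7, j = 4, h = 2, g = 6.
For the less obvious constraints — constraint 3: k - n = 0; constraint 4: h - n = -5 — and the others hold by inspection.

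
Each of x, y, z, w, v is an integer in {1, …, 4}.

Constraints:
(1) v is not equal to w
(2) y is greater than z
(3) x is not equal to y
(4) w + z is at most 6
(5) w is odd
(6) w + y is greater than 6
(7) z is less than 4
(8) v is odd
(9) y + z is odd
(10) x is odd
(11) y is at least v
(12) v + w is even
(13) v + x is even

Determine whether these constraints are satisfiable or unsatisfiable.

Satisfiable

The assignment x = 1, y = 4, z = 1, w = 3, v = 1 works:
  constraint 4 holds since w + z = 4.
  constraint 5 holds since w = 3 is odd.
  constraint 6 holds since w + y = 7.
The rest check out directly.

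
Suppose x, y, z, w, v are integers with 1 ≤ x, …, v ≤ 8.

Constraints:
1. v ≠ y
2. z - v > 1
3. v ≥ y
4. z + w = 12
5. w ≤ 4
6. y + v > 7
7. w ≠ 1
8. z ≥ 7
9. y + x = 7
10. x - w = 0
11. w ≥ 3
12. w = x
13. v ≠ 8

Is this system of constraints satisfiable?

One satisfying assignment is x = 4, y = 3, z = 8, w = 4, v = 6.
For the less obvious constraints — constraint 2: z - v = 2; constraint 4: z + w = 12; constraint 6: y + v = 9 — and the others hold by inspection.

Satisfiable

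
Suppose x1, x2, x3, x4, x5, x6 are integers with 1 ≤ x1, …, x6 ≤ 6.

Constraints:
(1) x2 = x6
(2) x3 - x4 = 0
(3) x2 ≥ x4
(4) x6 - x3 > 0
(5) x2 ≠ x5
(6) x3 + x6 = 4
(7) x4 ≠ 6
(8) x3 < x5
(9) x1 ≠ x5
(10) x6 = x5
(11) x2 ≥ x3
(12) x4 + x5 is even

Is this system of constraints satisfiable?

From constraints 1 and 10, x2 = x6 = x5, so x2 = x5. But constraint 5 says x2 ≠ x5. Contradiction.

Unsatisfiable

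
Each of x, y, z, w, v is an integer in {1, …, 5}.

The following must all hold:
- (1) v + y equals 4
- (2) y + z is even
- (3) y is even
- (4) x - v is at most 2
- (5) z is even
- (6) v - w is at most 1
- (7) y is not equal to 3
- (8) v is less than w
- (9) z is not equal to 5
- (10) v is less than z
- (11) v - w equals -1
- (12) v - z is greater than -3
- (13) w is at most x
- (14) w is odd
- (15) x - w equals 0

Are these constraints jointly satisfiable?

Try x = 3, y = 2, z = 4, w = 3, v = 2.
Check constraint 1: v + y = 4; constraint 4: x - v = 1. The remaining constraints are straightforward to verify.

Satisfiable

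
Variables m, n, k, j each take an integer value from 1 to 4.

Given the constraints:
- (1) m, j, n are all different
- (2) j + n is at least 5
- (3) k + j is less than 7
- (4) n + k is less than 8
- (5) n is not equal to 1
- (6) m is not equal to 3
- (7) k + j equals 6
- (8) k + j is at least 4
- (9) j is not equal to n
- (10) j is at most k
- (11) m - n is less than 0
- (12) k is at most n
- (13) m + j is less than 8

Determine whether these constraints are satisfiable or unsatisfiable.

The assignment m = 2, n = 4, k = 3, j = 3 works:
  constraint 2 holds since j + n = 7.
  constraint 3 holds since k + j = 6.
  constraint 4 holds since n + k = 7.
The rest check out directly.

Satisfiable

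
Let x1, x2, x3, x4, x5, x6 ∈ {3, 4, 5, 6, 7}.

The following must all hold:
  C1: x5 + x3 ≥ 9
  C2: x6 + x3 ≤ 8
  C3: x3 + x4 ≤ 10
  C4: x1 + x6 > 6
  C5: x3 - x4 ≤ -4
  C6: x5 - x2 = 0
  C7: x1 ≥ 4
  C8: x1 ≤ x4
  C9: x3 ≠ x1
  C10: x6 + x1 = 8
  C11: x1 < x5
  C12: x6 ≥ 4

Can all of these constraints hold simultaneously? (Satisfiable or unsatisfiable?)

Take x1 = 4, x2 = 6, x3 = 3, x4 = 7, x5 = 6, x6 = 4. Then constraint 1: x5 + x3 = 9; constraint 2: x6 + x3 = 7; constraint 3: x3 + x4 = 10, and every other listed constraint is also met.

Satisfiable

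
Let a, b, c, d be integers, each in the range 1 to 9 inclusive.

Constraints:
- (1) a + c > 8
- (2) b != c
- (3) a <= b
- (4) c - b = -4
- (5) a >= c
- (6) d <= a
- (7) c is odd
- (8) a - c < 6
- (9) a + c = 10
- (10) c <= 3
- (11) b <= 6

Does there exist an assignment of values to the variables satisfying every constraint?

Unsatisfiable

From constraints 3 and 11: a ≤ b ≤ 6. From constraint 10: c ≤ 3. Hence a + c ≤ 9. But constraint 9 requires a + c = 10, and 10 > 9. Contradiction.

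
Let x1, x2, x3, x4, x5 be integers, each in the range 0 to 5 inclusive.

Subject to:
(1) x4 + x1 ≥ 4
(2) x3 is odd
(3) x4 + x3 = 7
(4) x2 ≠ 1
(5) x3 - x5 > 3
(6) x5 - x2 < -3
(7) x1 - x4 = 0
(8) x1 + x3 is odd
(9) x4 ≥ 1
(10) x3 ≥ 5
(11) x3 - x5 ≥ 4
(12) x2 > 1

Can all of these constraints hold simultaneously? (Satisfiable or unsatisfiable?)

One satisfying assignment is x1 = 2, x2 = 5, x3 = 5, x4 = 2, x5 = 0.
For the less obvious constraints — constraint 1: x4 + x1 = 4; constraint 3: x4 + x3 = 7; constraint 5: x3 - x5 = 5 — and the others hold by inspection.

Satisfiable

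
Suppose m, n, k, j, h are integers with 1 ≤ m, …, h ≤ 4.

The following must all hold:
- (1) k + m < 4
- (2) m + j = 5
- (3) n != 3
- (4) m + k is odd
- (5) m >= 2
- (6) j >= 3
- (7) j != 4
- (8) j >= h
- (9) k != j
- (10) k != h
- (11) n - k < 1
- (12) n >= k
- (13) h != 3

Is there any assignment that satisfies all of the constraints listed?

Satisfiable

The assignment m = 2, n = 1, k = 1, j = 3, h = 2 works:
  constraint 1 holds since k + m = 3.
  constraint 2 holds since m + j = 5.
The rest check out directly.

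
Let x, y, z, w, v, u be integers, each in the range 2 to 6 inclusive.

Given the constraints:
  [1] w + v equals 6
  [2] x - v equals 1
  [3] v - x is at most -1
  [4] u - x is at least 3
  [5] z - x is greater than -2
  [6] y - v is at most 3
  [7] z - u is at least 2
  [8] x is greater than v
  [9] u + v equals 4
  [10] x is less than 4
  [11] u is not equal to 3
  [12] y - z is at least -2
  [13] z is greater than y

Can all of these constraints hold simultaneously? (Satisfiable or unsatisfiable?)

Unsatisfiable

Constraints 3, 4, 6, 7, and 12 give x − v ≥ 1, v − y ≥ -3, y − z ≥ -2, z − u ≥ 2, u − x ≥ 3.
Adding all 5 inequalities: the left sides telescope to 0, and the right sides sum to 1 + (-3) + (-2) + 2 + 3 = 1. So 0 ≥ 1, which is false.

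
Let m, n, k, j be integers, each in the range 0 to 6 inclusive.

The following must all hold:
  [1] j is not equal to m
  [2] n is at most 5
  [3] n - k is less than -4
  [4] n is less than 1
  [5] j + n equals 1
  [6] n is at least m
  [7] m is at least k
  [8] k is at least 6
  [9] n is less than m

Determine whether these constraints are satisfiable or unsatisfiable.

Unsatisfiable

From constraints 7 and 8: m ≥ k and k ≥ 6, so m ≥ 6. From constraints 2 and 6: m ≤ n and n ≤ 5, so m ≤ 5. But 5 < 6, so no value of m works.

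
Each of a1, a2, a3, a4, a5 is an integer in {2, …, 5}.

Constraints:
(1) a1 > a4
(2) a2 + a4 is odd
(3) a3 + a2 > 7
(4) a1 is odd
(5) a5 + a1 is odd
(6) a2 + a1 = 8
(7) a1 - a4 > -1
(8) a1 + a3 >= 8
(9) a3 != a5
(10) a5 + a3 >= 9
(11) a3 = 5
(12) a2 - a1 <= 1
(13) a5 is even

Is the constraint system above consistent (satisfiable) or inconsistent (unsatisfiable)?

Satisfiable

Take a1 = 5, a2 = 3, a3 = 5, a4 = 4, a5 = 4. Then constraint 3: a3 + a2 = 8; constraint 6: a2 + a1 = 8, and every other listed constraint is also met.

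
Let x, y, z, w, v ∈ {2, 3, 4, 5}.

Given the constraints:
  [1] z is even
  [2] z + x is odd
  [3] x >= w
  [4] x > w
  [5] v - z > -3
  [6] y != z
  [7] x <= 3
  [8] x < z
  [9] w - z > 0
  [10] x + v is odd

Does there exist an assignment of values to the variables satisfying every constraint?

Constraints 4, 8, and 9 give x < z, z < w, w < x. Chaining: x < z < w < x, which forces x < x — impossible.

Unsatisfiable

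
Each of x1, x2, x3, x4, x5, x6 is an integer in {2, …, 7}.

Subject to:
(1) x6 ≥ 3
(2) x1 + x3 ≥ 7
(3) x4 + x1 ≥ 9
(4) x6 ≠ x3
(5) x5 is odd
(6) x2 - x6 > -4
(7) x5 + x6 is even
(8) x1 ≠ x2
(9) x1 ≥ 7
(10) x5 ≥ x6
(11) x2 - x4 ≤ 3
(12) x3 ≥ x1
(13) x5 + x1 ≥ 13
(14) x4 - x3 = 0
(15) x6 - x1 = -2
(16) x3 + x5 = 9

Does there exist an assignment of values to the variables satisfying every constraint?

From constraints 9 and 12: x3 ≥ x1 ≥ 7. From constraints 1 and 10: x5 ≥ x6 ≥ 3. Hence x3 + x5 ≥ 10. But constraint 16 requires x3 + x5 = 9, and 9 < 10. Contradiction.

Unsatisfiable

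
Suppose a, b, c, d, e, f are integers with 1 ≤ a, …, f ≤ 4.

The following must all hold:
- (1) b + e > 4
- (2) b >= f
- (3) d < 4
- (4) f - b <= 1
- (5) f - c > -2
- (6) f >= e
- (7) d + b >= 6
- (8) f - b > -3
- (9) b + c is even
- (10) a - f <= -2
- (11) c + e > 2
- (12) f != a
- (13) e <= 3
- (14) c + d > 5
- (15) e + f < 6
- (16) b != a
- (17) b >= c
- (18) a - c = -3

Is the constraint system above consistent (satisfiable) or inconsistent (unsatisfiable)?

Try a = 1, b = 4, c = 4, d = 3, e = 1, f = 4.
Check constraint 1: b + e = 5; constraint 4: f - b = 0. The remaining constraints are straightforward to verify.

Satisfiable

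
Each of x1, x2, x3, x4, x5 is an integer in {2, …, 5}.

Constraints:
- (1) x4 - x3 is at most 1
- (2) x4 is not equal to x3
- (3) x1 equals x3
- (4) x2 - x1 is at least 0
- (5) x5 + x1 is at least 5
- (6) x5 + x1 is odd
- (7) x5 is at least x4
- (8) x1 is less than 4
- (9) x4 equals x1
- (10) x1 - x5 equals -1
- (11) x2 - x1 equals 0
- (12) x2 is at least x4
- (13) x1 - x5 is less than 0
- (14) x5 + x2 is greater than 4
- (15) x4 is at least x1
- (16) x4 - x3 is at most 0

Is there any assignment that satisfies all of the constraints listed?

From constraints 3 and 9, x4 = x1 = x3, so x4 = x3. But constraint 2 says x4 ≠ x3. Contradiction.

Unsatisfiable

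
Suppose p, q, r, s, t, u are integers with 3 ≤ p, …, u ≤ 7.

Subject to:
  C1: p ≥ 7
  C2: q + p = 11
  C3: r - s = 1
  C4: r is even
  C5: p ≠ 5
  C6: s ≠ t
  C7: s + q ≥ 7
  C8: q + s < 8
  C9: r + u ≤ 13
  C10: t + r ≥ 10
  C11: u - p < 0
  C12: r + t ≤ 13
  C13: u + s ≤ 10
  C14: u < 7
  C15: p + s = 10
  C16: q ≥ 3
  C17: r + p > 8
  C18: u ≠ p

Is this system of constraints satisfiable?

Satisfiable

The assignment p = 7, q = 4, r = 4, s = 3, t = 7, u = 6 works:
  constraint 2 holds since q + p = 11.
  constraint 3 holds since r - s = 1.
The rest check out directly.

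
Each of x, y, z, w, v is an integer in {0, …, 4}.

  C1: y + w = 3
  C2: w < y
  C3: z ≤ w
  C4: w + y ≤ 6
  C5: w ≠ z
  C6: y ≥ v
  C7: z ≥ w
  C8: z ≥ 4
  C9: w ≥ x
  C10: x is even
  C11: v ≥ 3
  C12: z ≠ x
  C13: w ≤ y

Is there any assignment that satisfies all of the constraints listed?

Unsatisfiable

From constraints 3 and 8: w ≥ z ≥ 4. From constraints 6 and 11: y ≥ v ≥ 3. Hence w + y ≥ 7. But constraint 4 requires w + y ≤ 6, and 6 < 7. Contradiction.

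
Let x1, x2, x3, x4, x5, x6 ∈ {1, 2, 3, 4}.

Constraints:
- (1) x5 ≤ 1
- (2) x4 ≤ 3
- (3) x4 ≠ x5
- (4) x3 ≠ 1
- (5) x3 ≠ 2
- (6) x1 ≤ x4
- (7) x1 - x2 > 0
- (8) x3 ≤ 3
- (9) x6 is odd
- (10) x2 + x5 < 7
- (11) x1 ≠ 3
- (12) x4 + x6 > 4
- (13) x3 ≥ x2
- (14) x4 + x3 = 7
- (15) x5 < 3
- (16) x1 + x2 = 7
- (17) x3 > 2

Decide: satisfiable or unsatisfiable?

Unsatisfiable

From constraints 2 and 6: x1 ≤ x4 ≤ 3. From constraints 8 and 13: x2 ≤ x3 ≤ 3. Hence x1 + x2 ≤ 6. But constraint 16 requires x1 + x2 = 7, and 7 > 6. Contradiction.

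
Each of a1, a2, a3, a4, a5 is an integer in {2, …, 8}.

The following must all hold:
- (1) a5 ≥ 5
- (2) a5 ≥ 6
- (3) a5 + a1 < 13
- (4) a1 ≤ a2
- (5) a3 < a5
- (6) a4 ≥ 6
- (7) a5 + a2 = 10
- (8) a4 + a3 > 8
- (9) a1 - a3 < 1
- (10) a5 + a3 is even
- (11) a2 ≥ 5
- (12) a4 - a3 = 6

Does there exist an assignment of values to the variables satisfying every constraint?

From constraint 2: a5 ≥ 6. From constraint 11: a2 ≥ 5. Hence a5 + a2 ≥ 11. But constraint 7 requires a5 + a2 = 10, and 10 < 11. Contradiction.

Unsatisfiable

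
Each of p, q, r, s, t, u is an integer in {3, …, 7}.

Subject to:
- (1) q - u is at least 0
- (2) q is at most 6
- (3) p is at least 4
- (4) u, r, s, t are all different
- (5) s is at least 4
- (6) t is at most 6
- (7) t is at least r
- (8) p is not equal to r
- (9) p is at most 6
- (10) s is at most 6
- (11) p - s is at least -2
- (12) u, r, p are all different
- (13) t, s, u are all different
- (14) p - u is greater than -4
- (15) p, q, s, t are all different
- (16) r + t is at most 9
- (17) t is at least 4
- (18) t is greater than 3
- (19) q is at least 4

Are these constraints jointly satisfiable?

Constraints 2, 3, 5, 6, 9, 10, 17, and 19 confine each of p, q, s, t to the 3 values {4, …, 6}.
Constraint 15 requires all 4 of them to be distinct, but only 3 values are available — impossible by the pigeonhole principle.

Unsatisfiable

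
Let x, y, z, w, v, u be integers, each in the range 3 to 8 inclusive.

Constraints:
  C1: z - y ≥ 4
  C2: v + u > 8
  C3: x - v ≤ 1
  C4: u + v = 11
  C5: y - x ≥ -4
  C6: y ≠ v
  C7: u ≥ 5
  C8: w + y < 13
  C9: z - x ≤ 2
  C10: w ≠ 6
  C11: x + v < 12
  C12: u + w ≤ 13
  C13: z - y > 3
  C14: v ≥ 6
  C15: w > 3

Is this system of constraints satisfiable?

Satisfiable

Setting (x, y, z, w, v, u) = (5, 3, 7, 8, 6, 5) satisfies everything: constraint 1: z - y = 4; constraint 2: v + u = 11; constraint 3: x - v = -1, and the others follow.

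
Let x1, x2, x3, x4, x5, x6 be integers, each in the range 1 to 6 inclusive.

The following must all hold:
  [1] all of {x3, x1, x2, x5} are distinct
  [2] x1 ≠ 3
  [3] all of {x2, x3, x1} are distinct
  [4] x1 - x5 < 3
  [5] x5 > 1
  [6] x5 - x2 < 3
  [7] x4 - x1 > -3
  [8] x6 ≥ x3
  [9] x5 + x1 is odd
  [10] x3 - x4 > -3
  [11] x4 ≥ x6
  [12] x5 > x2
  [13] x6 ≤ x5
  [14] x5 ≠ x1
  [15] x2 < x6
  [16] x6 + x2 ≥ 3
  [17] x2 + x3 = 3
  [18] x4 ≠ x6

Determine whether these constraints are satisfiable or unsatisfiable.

Satisfiable

Setting (x1, x2, x3, x4, x5, x6) = (4, 1, 2, 3, 3, 2) satisfies everything: constraint 4: x1 - x5 = 1; constraint 6: x5 - x2 = 2; constraint 7: x4 - x1 = -1, and the others follow.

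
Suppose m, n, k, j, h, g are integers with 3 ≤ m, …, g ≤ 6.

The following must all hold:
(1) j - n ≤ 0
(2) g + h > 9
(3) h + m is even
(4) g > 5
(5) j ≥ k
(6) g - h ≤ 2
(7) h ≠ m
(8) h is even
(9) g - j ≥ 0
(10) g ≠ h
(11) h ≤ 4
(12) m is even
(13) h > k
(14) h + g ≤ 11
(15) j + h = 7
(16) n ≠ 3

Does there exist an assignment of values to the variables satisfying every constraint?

Satisfiable

One satisfying assignment is m = 6, n = 5, k = 3, j = 3, h = 4, g = 6.
For the less obvious constraints — constraint 1: j - n = -2; constraint 2: g + h = 10; constraint 6: g - h = 2 — and the others hold by inspection.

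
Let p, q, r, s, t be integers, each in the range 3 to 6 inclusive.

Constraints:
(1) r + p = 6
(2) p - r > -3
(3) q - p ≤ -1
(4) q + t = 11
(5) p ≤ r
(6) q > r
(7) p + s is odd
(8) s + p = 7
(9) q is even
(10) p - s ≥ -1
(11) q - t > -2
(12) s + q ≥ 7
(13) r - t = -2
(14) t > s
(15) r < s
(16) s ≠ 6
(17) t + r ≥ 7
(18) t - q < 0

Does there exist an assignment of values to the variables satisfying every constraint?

Constraints 3, 5, 14, 15, and 18 give s < t, t < q, q < p, p ≤ r, r < s. Chaining: s < t < q < p ≤ r < s, which forces s < s — impossible.

Unsatisfiable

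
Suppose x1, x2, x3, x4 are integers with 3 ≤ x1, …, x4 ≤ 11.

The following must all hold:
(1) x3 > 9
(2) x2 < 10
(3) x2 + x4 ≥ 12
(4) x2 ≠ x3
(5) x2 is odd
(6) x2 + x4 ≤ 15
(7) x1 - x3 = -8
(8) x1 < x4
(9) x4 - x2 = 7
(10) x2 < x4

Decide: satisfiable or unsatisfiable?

Satisfiable

Take x1 = 3, x2 = 3, x3 = 11, x4 = 10. Then constraint 3: x2 + x4 = 13; constraint 6: x2 + x4 = 13, and every other listed constraint is also met.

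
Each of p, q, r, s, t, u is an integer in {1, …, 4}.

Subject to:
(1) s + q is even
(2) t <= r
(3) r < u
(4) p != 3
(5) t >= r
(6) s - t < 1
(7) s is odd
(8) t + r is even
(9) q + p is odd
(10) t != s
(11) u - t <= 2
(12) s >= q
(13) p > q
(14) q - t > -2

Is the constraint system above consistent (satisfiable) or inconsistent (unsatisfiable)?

Satisfiable

One satisfying assignment is p = 2, q = 1, r = 2, s = 1, t = 2, u = 4.
For the less obvious constraints — constraint 6: s - t = -1; constraint 11: u - t = 2 — and the others hold by inspection.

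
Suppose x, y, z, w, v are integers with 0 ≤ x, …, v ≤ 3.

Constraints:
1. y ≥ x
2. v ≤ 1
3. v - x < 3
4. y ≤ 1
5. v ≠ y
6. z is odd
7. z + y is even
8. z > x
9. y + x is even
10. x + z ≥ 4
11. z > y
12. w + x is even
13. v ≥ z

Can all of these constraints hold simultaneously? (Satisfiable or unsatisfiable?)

From constraints 1 and 4: x ≤ y ≤ 1. From constraints 2 and 13: z ≤ v ≤ 1. Hence x + z ≤ 2. But constraint 10 requires x + z ≥ 4, and 4 > 2. Contradiction.

Unsatisfiable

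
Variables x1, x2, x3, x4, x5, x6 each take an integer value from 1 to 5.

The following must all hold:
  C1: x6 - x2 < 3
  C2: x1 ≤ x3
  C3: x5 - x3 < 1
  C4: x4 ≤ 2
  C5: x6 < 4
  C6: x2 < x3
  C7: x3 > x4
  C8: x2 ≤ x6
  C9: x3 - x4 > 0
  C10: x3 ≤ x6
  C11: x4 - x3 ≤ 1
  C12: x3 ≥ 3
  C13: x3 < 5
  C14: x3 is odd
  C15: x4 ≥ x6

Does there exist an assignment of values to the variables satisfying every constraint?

Unsatisfiable

From constraints 10 and 12: x6 ≥ x3 and x3 ≥ 3, so x6 ≥ 3. From constraints 4 and 15: x6 ≤ x4 and x4 ≤ 2, so x6 ≤ 2. But 2 < 3, so no value of x6 works.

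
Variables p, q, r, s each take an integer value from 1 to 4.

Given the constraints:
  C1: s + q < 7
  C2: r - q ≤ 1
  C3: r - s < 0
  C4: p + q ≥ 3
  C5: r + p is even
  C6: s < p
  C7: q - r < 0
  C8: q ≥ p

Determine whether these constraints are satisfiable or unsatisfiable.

Unsatisfiable

Constraints 3, 6, 7, and 8 give r < s, s < p, p ≤ q, q < r. Chaining: r < s < p ≤ q < r, which forces r < r — impossible.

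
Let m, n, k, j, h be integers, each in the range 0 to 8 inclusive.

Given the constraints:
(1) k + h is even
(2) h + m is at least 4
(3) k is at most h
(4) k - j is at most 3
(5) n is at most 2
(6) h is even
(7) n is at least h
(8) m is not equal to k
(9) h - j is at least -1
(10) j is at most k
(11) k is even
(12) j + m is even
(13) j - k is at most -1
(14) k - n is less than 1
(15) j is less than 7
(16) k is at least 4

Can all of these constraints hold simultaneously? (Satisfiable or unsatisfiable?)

From constraints 3 and 16: h ≥ k and k ≥ 4, so h ≥ 4. From constraints 5 and 7: h ≤ n and n ≤ 2, so h ≤ 2. But 2 < 4, so no value of h works.

Unsatisfiable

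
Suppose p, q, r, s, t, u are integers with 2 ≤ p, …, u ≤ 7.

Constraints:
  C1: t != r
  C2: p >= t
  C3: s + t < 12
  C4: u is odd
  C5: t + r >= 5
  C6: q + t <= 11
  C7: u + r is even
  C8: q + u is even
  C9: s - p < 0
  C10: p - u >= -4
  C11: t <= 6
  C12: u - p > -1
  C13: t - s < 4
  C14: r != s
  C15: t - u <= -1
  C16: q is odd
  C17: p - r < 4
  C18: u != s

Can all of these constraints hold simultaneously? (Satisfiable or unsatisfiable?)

One satisfying assignment is p = 5, q = 5, r = 3, s = 4, t = 5, u = 7.
For the less obvious constraints — constraint 3: s + t = 9; constraint 5: t + r = 8; constraint 6: q + t = 10 — and the others hold by inspection.

Satisfiable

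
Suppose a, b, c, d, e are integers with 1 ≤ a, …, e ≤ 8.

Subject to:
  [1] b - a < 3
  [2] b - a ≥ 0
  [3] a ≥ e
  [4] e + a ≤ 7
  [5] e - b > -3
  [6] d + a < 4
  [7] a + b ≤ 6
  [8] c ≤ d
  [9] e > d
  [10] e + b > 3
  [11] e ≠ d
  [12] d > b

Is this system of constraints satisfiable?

Constraints 2, 3, 9, and 12 give a ≤ b, b < d, d < e, e ≤ a. Chaining: a ≤ b < d < e ≤ a, which forces a < a — impossible.

Unsatisfiable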